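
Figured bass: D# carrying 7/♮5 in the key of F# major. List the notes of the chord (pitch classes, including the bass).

D#, F#, A, C#

The written figures 7/♮5 are shorthand for 7/5/3: the 3 is implied.
A third above D# in this key is F#.
A fifth above D# in this key is A#, made natural (A) by the ♮ figure.
A seventh above D# in this key is C#.
Together with the bass D#, this spells D# half-diminished seventh in root position.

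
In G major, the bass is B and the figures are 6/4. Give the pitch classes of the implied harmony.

B, E, G

A fourth above B in this key is E.
A sixth above B in this key is G.
Together with the bass B, this spells E minor in second inversion.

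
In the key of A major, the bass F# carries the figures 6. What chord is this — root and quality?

The figures 6 indicate a triad in first inversion.
In first inversion the root lies a sixth above the bass: a sixth above F# in A major is D.
The chord tones are F#, A, D, giving D major.

D major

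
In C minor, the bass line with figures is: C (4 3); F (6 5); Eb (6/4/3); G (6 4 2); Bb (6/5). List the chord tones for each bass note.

C (6/4/3): C, Eb, F, Ab.
F (6/5/3): F, Ab, C, D.
Eb (6/4/3): Eb, G, Ab, C.
G (6/4/2): G, Ab, C, Eb.
Bb (6/5/3): Bb, D, F, G.

C, Eb, F, Ab | F, Ab, C, D | Eb, G, Ab, C | G, Ab, C, Eb | Bb, D, F, G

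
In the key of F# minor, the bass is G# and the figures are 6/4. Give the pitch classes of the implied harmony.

A fourth above G# in this key is C#.
A sixth above G# in this key is E.
Together with the bass G#, this spells C# minor in second inversion.

G#, C#, E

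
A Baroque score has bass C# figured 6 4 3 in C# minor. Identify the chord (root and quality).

F# minor seventh

The figures 6 4 3 indicate a seventh chord in second inversion.
In second inversion the root lies a fourth above the bass: a fourth above C# in C# minor is F#.
The chord tones are C#, E, F#, A, giving F# minor seventh.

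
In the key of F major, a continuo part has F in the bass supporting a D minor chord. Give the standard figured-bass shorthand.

F is the third of D minor, so the chord is in first inversion.
A triad in first inversion is figured 6/3, conventionally abbreviated 6.

6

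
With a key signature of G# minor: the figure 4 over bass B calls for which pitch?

Counting 3 letter steps above B lands on E; in G# minor, that letter is E.

E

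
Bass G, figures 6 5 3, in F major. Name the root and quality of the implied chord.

The figures 6 5 3 indicate a seventh chord in first inversion.
In first inversion the root lies a sixth above the bass: a sixth above G in F major is E.
The chord tones are G, Bb, D, E, giving E half-diminished seventh.

E half-diminished seventh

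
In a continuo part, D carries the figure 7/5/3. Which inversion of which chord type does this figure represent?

seventh chord, root position

Intervals of 7/5/3 above the bass form a seventh chord; the bass is the root, so this is root position.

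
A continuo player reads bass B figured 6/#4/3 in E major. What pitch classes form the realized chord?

B, D#, E#, G#

A third above B in this key is D#.
A fourth above B in this key is E, raised to E# by the sharp.
A sixth above B in this key is G#.
Together with the bass B, this spells E# half-diminished seventh in second inversion.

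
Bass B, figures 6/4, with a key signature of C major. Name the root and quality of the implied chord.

E minor

The figures 6/4 indicate a triad in second inversion.
In second inversion the root lies a fourth above the bass: a fourth above B in C major is E.
The chord tones are B, E, G, giving E minor.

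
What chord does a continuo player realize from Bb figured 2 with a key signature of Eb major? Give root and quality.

The figures 2 indicate a seventh chord in third inversion.
In third inversion the root lies a second above the bass: a second above Bb in Eb major is C.
The chord tones are Bb, C, Eb, G, giving C minor seventh.

C minor seventh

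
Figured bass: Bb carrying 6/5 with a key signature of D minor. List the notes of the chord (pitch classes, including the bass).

The written figures 6/5 are shorthand for 6/5/3: the 3 is implied.
A third above Bb in this key is D.
A fifth above Bb in this key is F.
A sixth above Bb in this key is G.
Together with the bass Bb, this spells G minor seventh in first inversion.

Bb, D, F, G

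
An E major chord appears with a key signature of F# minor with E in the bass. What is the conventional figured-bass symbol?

no figures

E is the root of E major, so the chord is in root position.
A triad in root position is figured 5/3, conventionally abbreviated (no figures — root-position triad).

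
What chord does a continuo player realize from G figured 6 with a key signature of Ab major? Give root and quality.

Eb major

The figures 6 indicate a triad in first inversion.
In first inversion the root lies a sixth above the bass: a sixth above G in Ab major is Eb.
The chord tones are G, Bb, Eb, giving Eb major.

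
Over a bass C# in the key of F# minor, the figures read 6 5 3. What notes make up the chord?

A third above C# in this key is E.
A fifth above C# in this key is G#.
A sixth above C# in this key is A.
Together with the bass C#, this spells A major seventh in first inversion.

C#, E, G#, A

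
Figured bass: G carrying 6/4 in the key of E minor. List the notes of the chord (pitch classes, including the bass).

G, C, E

A fourth above G in this key is C.
A sixth above G in this key is E.
Together with the bass G, this spells C major in second inversion.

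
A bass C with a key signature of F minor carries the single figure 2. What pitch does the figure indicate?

Db

Counting 1 letter step above C lands on D; in F minor, that letter is Db.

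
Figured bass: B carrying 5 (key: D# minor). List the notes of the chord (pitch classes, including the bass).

B, D#, F#

The written figures 5 are shorthand for 5/3: the 3 is implied.
A third above B in this key is D#.
A fifth above B in this key is F#.
Together with the bass B, this spells B major in root position.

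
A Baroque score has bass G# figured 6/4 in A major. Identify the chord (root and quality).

The figures 6/4 indicate a triad in second inversion.
In second inversion the root lies a fourth above the bass: a fourth above G# in A major is C#.
The chord tones are G#, C#, E, giving C# minor.

C# minor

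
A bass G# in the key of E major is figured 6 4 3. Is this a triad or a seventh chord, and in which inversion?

Intervals of 6/4/3 above the bass form a seventh chord; the bass is the fifth, so this is second inversion.

seventh chord, second inversion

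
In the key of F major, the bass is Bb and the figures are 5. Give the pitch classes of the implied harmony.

Bb, D, F

The written figures 5 are shorthand for 5/3: the 3 is implied.
A third above Bb in this key is D.
A fifth above Bb in this key is F.
Together with the bass Bb, this spells Bb major in root position.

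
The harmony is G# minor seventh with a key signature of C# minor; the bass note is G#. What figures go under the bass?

7

G# is the root of G# minor seventh, so the chord is in root position.
A seventh chord in root position is figured 7/5/3, conventionally abbreviated 7.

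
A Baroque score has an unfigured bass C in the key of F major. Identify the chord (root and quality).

C major

An unfigured bass indicates a triad in root position.
In root position the bass is the root, so the root is C.
The chord tones are C, E, G, giving C major.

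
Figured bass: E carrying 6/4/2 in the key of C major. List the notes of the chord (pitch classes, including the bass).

A second above E in this key is F.
A fourth above E in this key is A.
A sixth above E in this key is C.
Together with the bass E, this spells F major seventh in third inversion.

E, F, A, C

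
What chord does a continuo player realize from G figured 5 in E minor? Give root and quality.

G major

The figures 5 indicate a triad in root position.
In root position the bass is the root, so the root is G.
The chord tones are G, B, D, giving G major.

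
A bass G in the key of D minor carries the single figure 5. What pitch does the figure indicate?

Counting 4 letter steps above G lands on D; in D minor, that letter is D.

D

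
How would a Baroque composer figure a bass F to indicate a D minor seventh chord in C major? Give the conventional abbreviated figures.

6/5

F is the third of D minor seventh, so the chord is in first inversion.
A seventh chord in first inversion is figured 6/5/3, conventionally abbreviated 6/5.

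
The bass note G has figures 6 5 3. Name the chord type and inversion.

seventh chord, first inversion

Intervals of 6/5/3 above the bass form a seventh chord; the bass is the third, so this is first inversion.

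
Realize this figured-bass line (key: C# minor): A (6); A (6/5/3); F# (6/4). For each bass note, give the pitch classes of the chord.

A, C#, F# | A, C#, E, F# | F#, B, D#

A (6/3): A, C#, F#.
A (6/5/3): A, C#, E, F#.
F# (6/4): F#, B, D#.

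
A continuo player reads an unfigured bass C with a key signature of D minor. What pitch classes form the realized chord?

An unfigured bass implies 5/3.
A third above C in this key is E.
A fifth above C in this key is G.
Together with the bass C, this spells C major in root position.

C, E, G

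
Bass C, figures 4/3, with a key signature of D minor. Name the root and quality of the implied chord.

F major seventh

The figures 4/3 indicate a seventh chord in second inversion.
In second inversion the root lies a fourth above the bass: a fourth above C in D minor is F.
The chord tones are C, E, F, A, giving F major seventh.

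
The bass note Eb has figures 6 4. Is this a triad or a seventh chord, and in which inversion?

triad, second inversion

Intervals of 6/4 above the bass form a triad; the bass is the fifth, so this is second inversion.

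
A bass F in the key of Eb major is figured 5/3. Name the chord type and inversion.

Intervals of 5/3 above the bass form a triad; the bass is the root, so this is root position.

triad, root position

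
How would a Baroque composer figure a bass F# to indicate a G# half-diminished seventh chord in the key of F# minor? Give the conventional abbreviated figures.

4/2

F# is the seventh of G# half-diminished seventh, so the chord is in third inversion.
A seventh chord in third inversion is figured 6/4/2, conventionally abbreviated 4/2.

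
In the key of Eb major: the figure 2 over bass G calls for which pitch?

Counting 1 letter step above G lands on A; in Eb major, that letter is Ab.

Ab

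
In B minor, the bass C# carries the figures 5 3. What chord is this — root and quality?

The figures 5 3 indicate a triad in root position.
In root position the bass is the root, so the root is C#.
The chord tones are C#, E, G, giving C# diminished.

C# diminished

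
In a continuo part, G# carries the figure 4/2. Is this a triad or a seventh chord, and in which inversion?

seventh chord, third inversion

4/2 is shorthand for 6/4/2.
Intervals of 6/4/2 above the bass form a seventh chord; the bass is the seventh, so this is third inversion.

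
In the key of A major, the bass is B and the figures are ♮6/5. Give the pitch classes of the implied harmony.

The written figures ♮6/5 are shorthand for 6/5/3: the 3 is implied.
A third above B in this key is D.
A fifth above B in this key is F#.
A sixth above B in this key is G#, made natural (G) by the ♮ figure.
Together with the bass B, this spells G major seventh in first inversion.

B, D, F#, G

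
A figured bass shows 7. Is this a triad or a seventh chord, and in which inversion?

7 is shorthand for 7/5/3.
Intervals of 7/5/3 above the bass form a seventh chord; the bass is the root, so this is root position.

seventh chord, root position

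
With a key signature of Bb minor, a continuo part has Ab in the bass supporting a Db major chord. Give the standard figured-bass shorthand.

6/4

Ab is the fifth of Db major, so the chord is in second inversion.
A triad in second inversion is figured 6/4, conventionally abbreviated 6/4.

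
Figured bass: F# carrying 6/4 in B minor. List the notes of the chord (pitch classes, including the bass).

A fourth above F# in this key is B.
A sixth above F# in this key is D.
Together with the bass F#, this spells B minor in second inversion.

F#, B, D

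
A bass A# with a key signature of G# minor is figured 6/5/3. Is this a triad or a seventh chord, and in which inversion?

Intervals of 6/5/3 above the bass form a seventh chord; the bass is the third, so this is first inversion.

seventh chord, first inversion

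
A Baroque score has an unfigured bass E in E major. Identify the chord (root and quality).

E major

An unfigured bass indicates a triad in root position.
In root position the bass is the root, so the root is E.
The chord tones are E, G#, B, giving E major.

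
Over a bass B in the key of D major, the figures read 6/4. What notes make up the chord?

A fourth above B in this key is E.
A sixth above B in this key is G.
Together with the bass B, this spells E minor in second inversion.

B, E, G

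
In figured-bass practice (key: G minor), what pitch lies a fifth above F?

Counting 4 letter steps above F lands on C; in G minor, that letter is C.

C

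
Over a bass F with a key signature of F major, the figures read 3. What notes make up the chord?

F, A, C

The written figures 3 are shorthand for 5/3: the 5 is implied.
A third above F in this key is A.
A fifth above F in this key is C.
Together with the bass F, this spells F major in root position.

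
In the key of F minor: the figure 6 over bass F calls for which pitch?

Counting 5 letter steps above F lands on D; in F minor, that letter is Db.

Db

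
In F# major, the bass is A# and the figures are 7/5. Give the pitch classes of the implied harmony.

The written figures 7/5 are shorthand for 7/5/3: the 3 is implied.
A third above A# in this key is C#.
A fifth above A# in this key is E#.
A seventh above A# in this key is G#.
Together with the bass A#, this spells A# minor seventh in root position.

A#, C#, E#, G#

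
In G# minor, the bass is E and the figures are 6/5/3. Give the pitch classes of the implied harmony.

A third above E in this key is G#.
A fifth above E in this key is B.
A sixth above E in this key is C#.
Together with the bass E, this spells C# minor seventh in first inversion.

E, G#, B, C#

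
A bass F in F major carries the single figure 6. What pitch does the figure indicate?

Counting 5 letter steps above F lands on D; in F major, that letter is D.

D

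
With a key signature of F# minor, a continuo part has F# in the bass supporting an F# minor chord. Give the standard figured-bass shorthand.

no figures

F# is the root of F# minor, so the chord is in root position.
A triad in root position is figured 5/3, conventionally abbreviated (no figures — root-position triad).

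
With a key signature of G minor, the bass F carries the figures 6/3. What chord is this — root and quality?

D minor

The figures 6/3 indicate a triad in first inversion.
In first inversion the root lies a sixth above the bass: a sixth above F in G minor is D.
The chord tones are F, A, D, giving D minor.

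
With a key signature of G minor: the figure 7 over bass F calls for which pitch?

Counting 6 letter steps above F lands on E; in G minor, that letter is Eb.

Eb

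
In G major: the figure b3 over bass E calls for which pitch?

Counting 2 letter steps above E lands on G; in G major, that letter is G.
The b3 figure lowers it a semitone, giving Gb.

Gb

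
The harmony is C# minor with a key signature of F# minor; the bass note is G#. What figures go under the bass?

G# is the fifth of C# minor, so the chord is in second inversion.
A triad in second inversion is figured 6/4, conventionally abbreviated 6/4.

6/4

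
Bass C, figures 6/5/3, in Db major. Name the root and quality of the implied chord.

The figures 6/5/3 indicate a seventh chord in first inversion.
In first inversion the root lies a sixth above the bass: a sixth above C in Db major is Ab.
The chord tones are C, Eb, Gb, Ab, giving Ab dominant seventh.

Ab dominant seventh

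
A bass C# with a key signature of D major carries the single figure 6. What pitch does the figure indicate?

Counting 5 letter steps above C# lands on A; in D major, that letter is A.

A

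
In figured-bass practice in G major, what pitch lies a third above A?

Counting 2 letter steps above A lands on C; in G major, that letter is C.

C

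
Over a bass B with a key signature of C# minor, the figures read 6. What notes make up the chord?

B, D#, G#

The written figures 6 are shorthand for 6/3: the 3 is implied.
A third above B in this key is D#.
A sixth above B in this key is G#.
Together with the bass B, this spells G# minor in first inversion.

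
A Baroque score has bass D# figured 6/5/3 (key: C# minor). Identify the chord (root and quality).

The figures 6/5/3 indicate a seventh chord in first inversion.
In first inversion the root lies a sixth above the bass: a sixth above D# in C# minor is B.
The chord tones are D#, F#, A, B, giving B dominant seventh.

B dominant seventh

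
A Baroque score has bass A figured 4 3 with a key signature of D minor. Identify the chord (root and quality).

D minor seventh

The figures 4 3 indicate a seventh chord in second inversion.
In second inversion the root lies a fourth above the bass: a fourth above A in D minor is D.
The chord tones are A, C, D, F, giving D minor seventh.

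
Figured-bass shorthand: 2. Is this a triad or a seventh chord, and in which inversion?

2 is shorthand for 6/4/2.
Intervals of 6/4/2 above the bass form a seventh chord; the bass is the seventh, so this is third inversion.

seventh chord, third inversion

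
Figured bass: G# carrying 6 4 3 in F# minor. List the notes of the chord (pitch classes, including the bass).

G#, B, C#, E

A third above G# in this key is B.
A fourth above G# in this key is C#.
A sixth above G# in this key is E.
Together with the bass G#, this spells C# minor seventh in second inversion.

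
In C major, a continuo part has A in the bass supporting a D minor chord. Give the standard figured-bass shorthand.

6/4

A is the fifth of D minor, so the chord is in second inversion.
A triad in second inversion is figured 6/4, conventionally abbreviated 6/4.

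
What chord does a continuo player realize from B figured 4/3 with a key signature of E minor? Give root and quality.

E minor seventh

The figures 4/3 indicate a seventh chord in second inversion.
In second inversion the root lies a fourth above the bass: a fourth above B in E minor is E.
The chord tones are B, D, E, G, giving E minor seventh.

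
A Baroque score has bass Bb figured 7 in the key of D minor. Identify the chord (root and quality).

Bb major seventh

The figures 7 indicate a seventh chord in root position.
In root position the bass is the root, so the root is Bb.
The chord tones are Bb, D, F, A, giving Bb major seventh.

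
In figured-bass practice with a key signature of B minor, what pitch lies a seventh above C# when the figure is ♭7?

Bb

Counting 6 letter steps above C# lands on B; in B minor, that letter is B.
The b7 figure lowers it a semitone, giving Bb.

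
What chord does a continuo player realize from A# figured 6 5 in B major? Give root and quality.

The figures 6 5 indicate a seventh chord in first inversion.
In first inversion the root lies a sixth above the bass: a sixth above A# in B major is F#.
The chord tones are A#, C#, E, F#, giving F# dominant seventh.

F# dominant seventh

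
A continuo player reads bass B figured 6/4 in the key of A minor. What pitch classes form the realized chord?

A fourth above B in this key is E.
A sixth above B in this key is G.
Together with the bass B, this spells E minor in second inversion.

B, E, G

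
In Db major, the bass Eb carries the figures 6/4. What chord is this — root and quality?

The figures 6/4 indicate a triad in second inversion.
In second inversion the root lies a fourth above the bass: a fourth above Eb in Db major is Ab.
The chord tones are Eb, Ab, C, giving Ab major.

Ab major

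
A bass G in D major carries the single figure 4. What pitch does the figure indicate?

Counting 3 letter steps above G lands on C; in D major, that letter is C#.

C#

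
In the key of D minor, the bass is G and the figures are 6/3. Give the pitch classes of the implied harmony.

A third above G in this key is Bb.
A sixth above G in this key is E.
Together with the bass G, this spells E diminished in first inversion.

G, Bb, E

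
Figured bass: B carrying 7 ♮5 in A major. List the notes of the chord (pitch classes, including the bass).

B, D, F, A

The written figures 7 ♮5 are shorthand for 7/5/3: the 3 is implied.
A third above B in this key is D.
A fifth above B in this key is F#, made natural (F) by the ♮ figure.
A seventh above B in this key is A.
Together with the bass B, this spells B half-diminished seventh in root position.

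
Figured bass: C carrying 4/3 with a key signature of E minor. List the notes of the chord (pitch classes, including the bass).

The written figures 4/3 are shorthand for 6/4/3: the 6 is implied.
A third above C in this key is E.
A fourth above C in this key is F#.
A sixth above C in this key is A.
Together with the bass C, this spells F# half-diminished seventh in second inversion.

C, E, F#, A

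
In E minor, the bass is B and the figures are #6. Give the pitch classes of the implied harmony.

B, D, G#

The written figures #6 are shorthand for 6/3: the 3 is implied.
A third above B in this key is D.
A sixth above B in this key is G, raised to G# by the sharp.
Together with the bass B, this spells G# diminished in first inversion.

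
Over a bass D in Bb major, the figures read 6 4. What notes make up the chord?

A fourth above D in this key is G.
A sixth above D in this key is Bb.
Together with the bass D, this spells G minor in second inversion.

D, G, Bb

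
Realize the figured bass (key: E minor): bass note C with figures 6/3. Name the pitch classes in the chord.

C, E, A

A third above C in this key is E.
A sixth above C in this key is A.
Together with the bass C, this spells A minor in first inversion.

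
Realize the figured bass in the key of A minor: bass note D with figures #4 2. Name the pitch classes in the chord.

D, E, G#, B

The written figures #4 2 are shorthand for 6/4/2: the 6 is implied.
A second above D in this key is E.
A fourth above D in this key is G, raised to G# by the sharp.
A sixth above D in this key is B.
Together with the bass D, this spells E dominant seventh in third inversion.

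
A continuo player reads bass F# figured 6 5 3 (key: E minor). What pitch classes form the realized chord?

A third above F# in this key is A.
A fifth above F# in this key is C.
A sixth above F# in this key is D.
Together with the bass F#, this spells D dominant seventh in first inversion.

F#, A, C, D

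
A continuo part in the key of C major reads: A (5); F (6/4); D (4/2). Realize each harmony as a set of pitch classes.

A, C, E | F, B, D | D, E, G, B

A (5/3): A, C, E.
F (6/4): F, B, D.
D (6/4/2): D, E, G, B.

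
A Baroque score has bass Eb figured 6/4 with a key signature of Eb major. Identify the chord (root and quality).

The figures 6/4 indicate a triad in second inversion.
In second inversion the root lies a fourth above the bass: a fourth above Eb in Eb major is Ab.
The chord tones are Eb, Ab, C, giving Ab major.

Ab major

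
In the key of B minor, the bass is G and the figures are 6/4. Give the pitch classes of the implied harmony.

A fourth above G in this key is C#.
A sixth above G in this key is E.
Together with the bass G, this spells C# diminished in second inversion.

G, C#, E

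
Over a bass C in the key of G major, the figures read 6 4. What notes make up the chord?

A fourth above C in this key is F#.
A sixth above C in this key is A.
Together with the bass C, this spells F# diminished in second inversion.

C, F#, A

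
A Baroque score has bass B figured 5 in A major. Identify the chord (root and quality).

The figures 5 indicate a triad in root position.
In root position the bass is the root, so the root is B.
The chord tones are B, D, F#, giving B minor.

B minor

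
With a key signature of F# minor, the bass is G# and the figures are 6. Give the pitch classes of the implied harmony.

G#, B, E

The written figures 6 are shorthand for 6/3: the 3 is implied.
A third above G# in this key is B.
A sixth above G# in this key is E.
Together with the bass G#, this spells E major in first inversion.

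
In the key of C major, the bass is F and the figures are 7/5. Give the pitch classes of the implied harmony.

F, A, C, E

The written figures 7/5 are shorthand for 7/5/3: the 3 is implied.
A third above F in this key is A.
A fifth above F in this key is C.
A seventh above F in this key is E.
Together with the bass F, this spells F major seventh in root position.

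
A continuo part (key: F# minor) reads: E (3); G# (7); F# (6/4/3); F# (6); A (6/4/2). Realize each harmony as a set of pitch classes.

E, G#, B | G#, B, D, F# | F#, A, B, D | F#, A, D | A, B, D, F#

E (5/3): E, G#, B.
G# (7/5/3): G#, B, D, F#.
F# (6/4/3): F#, A, B, D.
F# (6/3): F#, A, D.
A (6/4/2): A, B, D, F#.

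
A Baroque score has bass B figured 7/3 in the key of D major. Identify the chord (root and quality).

The figures 7/3 indicate a seventh chord in root position.
In root position the bass is the root, so the root is B.
The chord tones are B, D, F#, A, giving B minor seventh.

B minor seventh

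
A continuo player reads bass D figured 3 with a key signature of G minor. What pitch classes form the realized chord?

D, F, A

The written figures 3 are shorthand for 5/3: the 5 is implied.
A third above D in this key is F.
A fifth above D in this key is A.
Together with the bass D, this spells D minor in root position.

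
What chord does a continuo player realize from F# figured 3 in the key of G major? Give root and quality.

F# diminished

The figures 3 indicate a triad in root position.
In root position the bass is the root, so the root is F#.
The chord tones are F#, A, C, giving F# diminished.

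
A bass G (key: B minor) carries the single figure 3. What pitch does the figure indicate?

Counting 2 letter steps above G lands on B; in B minor, that letter is B.

B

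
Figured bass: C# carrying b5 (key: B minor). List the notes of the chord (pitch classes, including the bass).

C#, E, Gb

The written figures b5 are shorthand for 5/3: the 3 is implied.
A third above C# in this key is E.
A fifth above C# in this key is G, lowered to Gb by the flat.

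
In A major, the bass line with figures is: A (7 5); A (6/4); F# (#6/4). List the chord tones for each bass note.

A, C#, E, G# | A, D, F# | F#, B, D#

A (7/5/3): A, C#, E, G#.
A (6/4): A, D, F#.
F# (#6/4): F#, B, D#.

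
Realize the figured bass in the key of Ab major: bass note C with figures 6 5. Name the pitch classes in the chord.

C, Eb, G, Ab

The written figures 6 5 are shorthand for 6/5/3: the 3 is implied.
A third above C in this key is Eb.
A fifth above C in this key is G.
A sixth above C in this key is Ab.
Together with the bass C, this spells Ab major seventh in first inversion.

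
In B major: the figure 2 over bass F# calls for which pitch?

G#

Counting 1 letter step above F# lands on G; in B major, that letter is G#.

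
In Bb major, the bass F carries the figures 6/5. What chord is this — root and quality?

The figures 6/5 indicate a seventh chord in first inversion.
In first inversion the root lies a sixth above the bass: a sixth above F in Bb major is D.
The chord tones are F, A, C, D, giving D minor seventh.

D minor seventh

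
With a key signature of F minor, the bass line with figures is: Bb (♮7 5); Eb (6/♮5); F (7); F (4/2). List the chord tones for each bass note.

Bb (♮7/5/3): Bb, Db, F, A.
Eb (6/♮5/3): Eb, G, B, C.
F (7/5/3): F, Ab, C, Eb.
F (6/4/2): F, G, Bb, Db.

Bb, Db, F, A | Eb, G, B, C | F, Ab, C, Eb | F, G, Bb, Db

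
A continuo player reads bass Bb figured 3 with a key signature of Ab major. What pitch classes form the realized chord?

Bb, Db, F

The written figures 3 are shorthand for 5/3: the 5 is implied.
A third above Bb in this key is Db.
A fifth above Bb in this key is F.
Together with the bass Bb, this spells Bb minor in root position.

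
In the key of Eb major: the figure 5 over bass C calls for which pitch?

G

Counting 4 letter steps above C lands on G; in Eb major, that letter is G.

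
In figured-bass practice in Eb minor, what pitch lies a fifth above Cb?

Counting 4 letter steps above Cb lands on G; in Eb minor, that letter is Gb.

Gb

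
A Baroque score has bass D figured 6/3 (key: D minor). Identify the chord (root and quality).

The figures 6/3 indicate a triad in first inversion.
In first inversion the root lies a sixth above the bass: a sixth above D in D minor is Bb.
The chord tones are D, F, Bb, giving Bb major.

Bb major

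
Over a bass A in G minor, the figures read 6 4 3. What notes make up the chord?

A, C, D, F

A third above A in this key is C.
A fourth above A in this key is D.
A sixth above A in this key is F.
Together with the bass A, this spells D minor seventh in second inversion.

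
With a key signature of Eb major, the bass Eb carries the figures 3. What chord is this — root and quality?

The figures 3 indicate a triad in root position.
In root position the bass is the root, so the root is Eb.
The chord tones are Eb, G, Bb, giving Eb major.

Eb major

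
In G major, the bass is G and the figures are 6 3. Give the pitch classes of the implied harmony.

A third above G in this key is B.
A sixth above G in this key is E.
Together with the bass G, this spells E minor in first inversion.

G, B, E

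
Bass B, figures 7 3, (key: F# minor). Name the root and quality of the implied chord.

The figures 7 3 indicate a seventh chord in root position.
In root position the bass is the root, so the root is B.
The chord tones are B, D, F#, A, giving B minor seventh.

B minor seventh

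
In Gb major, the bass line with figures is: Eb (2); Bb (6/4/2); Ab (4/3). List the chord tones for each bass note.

Eb, F, Ab, Cb | Bb, Cb, Eb, Gb | Ab, Cb, Db, F

Eb (6/4/2): Eb, F, Ab, Cb.
Bb (6/4/2): Bb, Cb, Eb, Gb.
Ab (6/4/3): Ab, Cb, Db, F.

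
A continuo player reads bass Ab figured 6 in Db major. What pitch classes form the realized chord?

The written figures 6 are shorthand for 6/3: the 3 is implied.
A third above Ab in this key is C.
A sixth above Ab in this key is F.
Together with the bass Ab, this spells F minor in first inversion.

Ab, C, F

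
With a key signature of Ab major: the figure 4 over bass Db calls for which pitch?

G

Counting 3 letter steps above Db lands on G; in Ab major, that letter is G.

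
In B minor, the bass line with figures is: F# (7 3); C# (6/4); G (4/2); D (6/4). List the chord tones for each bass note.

F# (7/5/3): F#, A, C#, E.
C# (6/4): C#, F#, A.
G (6/4/2): G, A, C#, E.
D (6/4): D, G, B.

F#, A, C#, E | C#, F#, A | G, A, C#, E | D, G, B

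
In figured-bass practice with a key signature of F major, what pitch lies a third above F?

Counting 2 letter steps above F lands on A; in F major, that letter is A.

A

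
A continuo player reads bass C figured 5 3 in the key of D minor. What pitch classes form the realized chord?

A third above C in this key is E.
A fifth above C in this key is G.
Together with the bass C, this spells C major in root position.

C, E, G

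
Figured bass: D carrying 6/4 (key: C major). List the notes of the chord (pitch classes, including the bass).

D, G, B

A fourth above D in this key is G.
A sixth above D in this key is B.
Together with the bass D, this spells G major in second inversion.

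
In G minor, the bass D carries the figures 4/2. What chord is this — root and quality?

The figures 4/2 indicate a seventh chord in third inversion.
In third inversion the root lies a second above the bass: a second above D in G minor is Eb.
The chord tones are D, Eb, G, Bb, giving Eb major seventh.

Eb major seventh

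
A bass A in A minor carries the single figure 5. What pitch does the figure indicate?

E

Counting 4 letter steps above A lands on E; in A minor, that letter is E.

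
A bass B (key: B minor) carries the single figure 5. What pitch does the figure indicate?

F#

Counting 4 letter steps above B lands on F; in B minor, that letter is F#.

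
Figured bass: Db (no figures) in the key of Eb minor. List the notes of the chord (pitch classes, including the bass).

Db, F, Ab

An unfigured bass implies 5/3.
A third above Db in this key is F.
A fifth above Db in this key is Ab.
Together with the bass Db, this spells Db major in root position.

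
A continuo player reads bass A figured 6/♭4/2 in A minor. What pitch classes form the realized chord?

A, B, Db, F

A second above A in this key is B.
A fourth above A in this key is D, lowered to Db by the flat.
A sixth above A in this key is F.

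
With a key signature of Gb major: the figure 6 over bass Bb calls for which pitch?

Counting 5 letter steps above Bb lands on G; in Gb major, that letter is Gb.

Gb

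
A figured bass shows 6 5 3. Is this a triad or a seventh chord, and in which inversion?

seventh chord, first inversion

Intervals of 6/5/3 above the bass form a seventh chord; the bass is the third, so this is first inversion.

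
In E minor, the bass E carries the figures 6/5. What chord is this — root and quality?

The figures 6/5 indicate a seventh chord in first inversion.
In first inversion the root lies a sixth above the bass: a sixth above E in E minor is C.
The chord tones are E, G, B, C, giving C major seventh.

C major seventh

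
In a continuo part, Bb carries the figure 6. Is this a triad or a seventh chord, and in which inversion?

6 is shorthand for 6/3.
Intervals of 6/3 above the bass form a triad; the bass is the third, so this is first inversion.

triad, first inversion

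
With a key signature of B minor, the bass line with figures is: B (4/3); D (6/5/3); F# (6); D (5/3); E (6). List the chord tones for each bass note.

B (6/4/3): B, D, E, G.
D (6/5/3): D, F#, A, B.
F# (6/3): F#, A, D.
D (5/3): D, F#, A.
E (6/3): E, G, C#.

B, D, E, G | D, F#, A, B | F#, A, D | D, F#, A | E, G, C#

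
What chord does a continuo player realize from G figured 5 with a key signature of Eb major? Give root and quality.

G minor

The figures 5 indicate a triad in root position.
In root position the bass is the root, so the root is G.
The chord tones are G, Bb, D, giving G minor.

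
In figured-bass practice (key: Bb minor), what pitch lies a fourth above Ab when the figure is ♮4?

Counting 3 letter steps above Ab lands on D; in Bb minor, that letter is Db.
The ♮4 figure makes it natural, giving D.

D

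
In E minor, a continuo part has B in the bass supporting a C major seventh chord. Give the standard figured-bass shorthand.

4/2

B is the seventh of C major seventh, so the chord is in third inversion.
A seventh chord in third inversion is figured 6/4/2, conventionally abbreviated 4/2.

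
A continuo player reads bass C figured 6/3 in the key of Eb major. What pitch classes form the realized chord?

C, Eb, Ab

A third above C in this key is Eb.
A sixth above C in this key is Ab.
Together with the bass C, this spells Ab major in first inversion.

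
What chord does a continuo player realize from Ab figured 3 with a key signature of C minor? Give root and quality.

Ab major

The figures 3 indicate a triad in root position.
In root position the bass is the root, so the root is Ab.
The chord tones are Ab, C, Eb, giving Ab major.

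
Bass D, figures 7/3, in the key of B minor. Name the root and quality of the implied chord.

The figures 7/3 indicate a seventh chord in root position.
In root position the bass is the root, so the root is D.
The chord tones are D, F#, A, C#, giving D major seventh.

D major seventh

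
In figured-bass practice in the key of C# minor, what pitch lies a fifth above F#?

Counting 4 letter steps above F# lands on C; in C# minor, that letter is C#.

C#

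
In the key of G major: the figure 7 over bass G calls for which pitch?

Counting 6 letter steps above G lands on F; in G major, that letter is F#.

F#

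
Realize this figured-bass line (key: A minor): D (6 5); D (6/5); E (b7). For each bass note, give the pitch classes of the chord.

D, F, A, B | D, F, A, B | E, G, B, Db

D (6/5/3): D, F, A, B.
D (6/5/3): D, F, A, B.
E (b7/5/3): E, G, B, Db.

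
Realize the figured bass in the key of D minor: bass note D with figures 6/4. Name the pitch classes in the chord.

A fourth above D in this key is G.
A sixth above D in this key is Bb.
Together with the bass D, this spells G minor in second inversion.

D, G, Bb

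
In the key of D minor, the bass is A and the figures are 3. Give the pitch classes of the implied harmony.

A, C, E

The written figures 3 are shorthand for 5/3: the 5 is implied.
A third above A in this key is C.
A fifth above A in this key is E.
Together with the bass A, this spells A minor in root position.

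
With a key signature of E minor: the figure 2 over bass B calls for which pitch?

C

Counting 1 letter step above B lands on C; in E minor, that letter is C.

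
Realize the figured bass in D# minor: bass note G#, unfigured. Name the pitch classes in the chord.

An unfigured bass implies 5/3.
A third above G# in this key is B.
A fifth above G# in this key is D#.
Together with the bass G#, this spells G# minor in root position.

G#, B, D#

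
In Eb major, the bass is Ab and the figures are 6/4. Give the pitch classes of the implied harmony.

Ab, D, F

A fourth above Ab in this key is D.
A sixth above Ab in this key is F.
Together with the bass Ab, this spells D diminished in second inversion.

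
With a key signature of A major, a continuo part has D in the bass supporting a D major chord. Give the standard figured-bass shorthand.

no figures

D is the root of D major, so the chord is in root position.
A triad in root position is figured 5/3, conventionally abbreviated (no figures — root-position triad).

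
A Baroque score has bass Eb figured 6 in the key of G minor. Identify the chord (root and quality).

The figures 6 indicate a triad in first inversion.
In first inversion the root lies a sixth above the bass: a sixth above Eb in G minor is C.
The chord tones are Eb, G, C, giving C minor.

C minor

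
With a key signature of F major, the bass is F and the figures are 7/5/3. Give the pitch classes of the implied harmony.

A third above F in this key is A.
A fifth above F in this key is C.
A seventh above F in this key is E.
Together with the bass F, this spells F major seventh in root position.

F, A, C, E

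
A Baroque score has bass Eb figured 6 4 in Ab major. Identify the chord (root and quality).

The figures 6 4 indicate a triad in second inversion.
In second inversion the root lies a fourth above the bass: a fourth above Eb in Ab major is Ab.
The chord tones are Eb, Ab, C, giving Ab major.

Ab major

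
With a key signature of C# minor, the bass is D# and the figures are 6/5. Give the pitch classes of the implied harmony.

D#, F#, A, B

The written figures 6/5 are shorthand for 6/5/3: the 3 is implied.
A third above D# in this key is F#.
A fifth above D# in this key is A.
A sixth above D# in this key is B.
Together with the bass D#, this spells B dominant seventh in first inversion.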